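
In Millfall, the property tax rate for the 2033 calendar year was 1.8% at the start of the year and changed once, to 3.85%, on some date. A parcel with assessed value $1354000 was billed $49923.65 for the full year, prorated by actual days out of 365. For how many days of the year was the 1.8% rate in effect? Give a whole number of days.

Let d = days at the first rate; then 365 − d days at the second rate.
$1354000 × [1.8%·d + 3.85%·(365−d)] / 365 = $49923.65
Solving gives d = 29, so the new rate took effect on 30 Jan 2033.

29 days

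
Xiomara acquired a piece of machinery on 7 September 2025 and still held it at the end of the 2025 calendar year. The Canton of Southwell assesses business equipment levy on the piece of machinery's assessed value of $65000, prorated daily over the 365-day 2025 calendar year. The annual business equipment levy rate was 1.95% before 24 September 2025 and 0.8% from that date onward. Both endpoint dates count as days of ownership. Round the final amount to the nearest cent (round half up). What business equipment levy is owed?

7 September – 23 September 2025: 17 days at 1.95% → $65000 × 1.95% × 17/365 = $59.0342
24 September – 31 December 2025: 99 days at 0.8% → $65000 × 0.8% × 99/365 = $141.0411
Total = $200.0753

$200.08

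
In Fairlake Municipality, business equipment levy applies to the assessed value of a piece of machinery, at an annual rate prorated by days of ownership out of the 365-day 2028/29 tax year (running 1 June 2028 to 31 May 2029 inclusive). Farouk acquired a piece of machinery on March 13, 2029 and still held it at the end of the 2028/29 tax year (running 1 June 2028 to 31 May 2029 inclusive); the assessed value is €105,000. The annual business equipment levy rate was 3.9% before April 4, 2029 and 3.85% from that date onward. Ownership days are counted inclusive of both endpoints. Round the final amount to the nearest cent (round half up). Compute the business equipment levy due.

March 13 – April 3, 2029: 22 days at 3.9% → €105,000 × 3.9% × 22/365 = €246.8219
April 4 – May 31, 2029: 58 days at 3.85% → €105,000 × 3.85% × 58/365 = €642.3699
Total = €889.1918

€889.19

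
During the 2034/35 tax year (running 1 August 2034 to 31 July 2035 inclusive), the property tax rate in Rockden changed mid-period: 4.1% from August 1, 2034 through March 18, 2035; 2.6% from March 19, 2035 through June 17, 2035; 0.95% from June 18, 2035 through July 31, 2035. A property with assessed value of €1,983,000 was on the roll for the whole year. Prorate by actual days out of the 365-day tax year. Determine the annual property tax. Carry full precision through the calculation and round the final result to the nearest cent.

€66,357.16

August 1, 2034 – March 18, 2035: 230 days at 4.1% → €1,983,000 × 4.1% × 230/365 = €51,232.0274
March 19 – June 17, 2035: 91 days at 2.6% → €1,983,000 × 2.6% × 91/365 = €12,854.1863
June 18 – July 31, 2035: 44 days at 0.95% → €1,983,000 × 0.95% × 44/365 = €2,270.9425
Total = €66,357.1562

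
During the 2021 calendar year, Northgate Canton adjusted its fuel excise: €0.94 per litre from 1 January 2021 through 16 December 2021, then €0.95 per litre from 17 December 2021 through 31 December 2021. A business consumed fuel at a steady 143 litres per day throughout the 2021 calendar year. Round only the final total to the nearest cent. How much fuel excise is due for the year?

1 January – 16 December 2021: 350 days × 143 litres/day = 50,050 litres at €0.94/litre → €47,047.00
17 December – 31 December 2021: 15 days × 143 litres/day = 2,145 litres at €0.95/litre → €2,037.75

€49,084.75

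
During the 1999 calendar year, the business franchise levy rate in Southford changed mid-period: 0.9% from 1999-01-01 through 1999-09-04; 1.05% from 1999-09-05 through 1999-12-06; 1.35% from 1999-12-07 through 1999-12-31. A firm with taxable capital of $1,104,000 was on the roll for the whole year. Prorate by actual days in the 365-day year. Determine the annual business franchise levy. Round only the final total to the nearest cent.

$10,698.21

1999-01-01 to 1999-09-04: 247 days at 0.9% → $1,104,000 × 0.9% × 247/365 = $6,723.8137
1999-09-05 to 1999-12-06: 93 days at 1.05% → $1,104,000 × 1.05% × 93/365 = $2,953.5781
1999-12-07 to 1999-12-31: 25 days at 1.35% → $1,104,000 × 1.35% × 25/365 = $1,020.8219
Total = $10,698.2137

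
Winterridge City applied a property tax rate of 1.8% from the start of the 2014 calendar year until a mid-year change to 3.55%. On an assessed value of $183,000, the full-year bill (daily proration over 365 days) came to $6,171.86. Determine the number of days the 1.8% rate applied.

Let d = days at the first rate; then 365 − d days at the second rate.
$183,000 × [1.8%·d + 3.55%·(365−d)] / 365 = $6,171.86
Solving gives d = 37, so the new rate took effect on 7 February 2014.

37 days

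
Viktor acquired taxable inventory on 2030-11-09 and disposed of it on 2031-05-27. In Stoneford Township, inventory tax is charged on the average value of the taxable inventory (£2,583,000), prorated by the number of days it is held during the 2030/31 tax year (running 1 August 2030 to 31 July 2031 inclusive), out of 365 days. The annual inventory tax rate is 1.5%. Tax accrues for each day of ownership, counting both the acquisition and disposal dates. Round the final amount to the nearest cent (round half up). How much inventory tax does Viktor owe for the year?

£21,230.14

Days held (2030-11-09 to 2031-05-27): 200 out of 365
Tax = £2,583,000 × 1.5% × 200/365 = £21,230.1370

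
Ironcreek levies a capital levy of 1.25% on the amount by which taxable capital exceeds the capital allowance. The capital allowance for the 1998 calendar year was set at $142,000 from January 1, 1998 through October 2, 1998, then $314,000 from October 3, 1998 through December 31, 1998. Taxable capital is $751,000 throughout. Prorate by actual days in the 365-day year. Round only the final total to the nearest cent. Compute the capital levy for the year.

January 1 – October 2, 1998: 275 days, exemption $142,000 → ($751,000 − $142,000) × 1.25% × 275/365 = $5,735.4452
October 3 – December 31, 1998: 90 days, exemption $314,000 → ($751,000 − $314,000) × 1.25% × 90/365 = $1,346.9178
Total = $7,082.3630

$7,082.36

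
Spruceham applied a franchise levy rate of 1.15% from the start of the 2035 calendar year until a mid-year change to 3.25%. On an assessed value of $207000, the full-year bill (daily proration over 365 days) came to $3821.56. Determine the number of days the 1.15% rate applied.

Let d = days at the first rate; then 365 − d days at the second rate.
$207000 × [1.15%·d + 3.25%·(365−d)] / 365 = $3821.56
Solving gives d = 244, so the new rate took effect on September 2, 2035.

244 days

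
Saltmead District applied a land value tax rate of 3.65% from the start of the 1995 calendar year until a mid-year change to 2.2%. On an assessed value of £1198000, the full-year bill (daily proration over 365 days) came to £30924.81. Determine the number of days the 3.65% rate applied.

Let d = days at the first rate; then 365 − d days at the second rate.
£1198000 × [3.65%·d + 2.2%·(365−d)] / 365 = £30924.81
Solving gives d = 96, so the new rate took effect on 7 Apr 1995.

96 days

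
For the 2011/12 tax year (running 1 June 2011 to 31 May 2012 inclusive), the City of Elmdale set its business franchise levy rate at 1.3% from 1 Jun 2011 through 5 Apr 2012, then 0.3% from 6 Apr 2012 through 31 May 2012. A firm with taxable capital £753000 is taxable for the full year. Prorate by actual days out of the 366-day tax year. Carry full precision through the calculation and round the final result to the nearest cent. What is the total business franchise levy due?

£8636.87

1 Jun 2011 – 5 Apr 2012: 310 days at 1.3% → £753000 × 1.3% × 310/366 = £8291.2295
6 Apr – 31 May 2012: 56 days at 0.3% → £753000 × 0.3% × 56/366 = £345.6393
Total = £8636.8689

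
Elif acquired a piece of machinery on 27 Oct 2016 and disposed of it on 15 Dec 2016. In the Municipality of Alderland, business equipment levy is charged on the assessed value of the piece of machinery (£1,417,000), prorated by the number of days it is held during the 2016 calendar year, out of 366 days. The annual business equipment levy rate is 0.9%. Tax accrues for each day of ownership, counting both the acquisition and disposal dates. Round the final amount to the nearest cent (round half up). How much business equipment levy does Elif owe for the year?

£1,742.21

Days held (27 Oct – 15 Dec 2016): 50 out of 366
Tax = £1,417,000 × 0.9% × 50/366 = £1,742.2131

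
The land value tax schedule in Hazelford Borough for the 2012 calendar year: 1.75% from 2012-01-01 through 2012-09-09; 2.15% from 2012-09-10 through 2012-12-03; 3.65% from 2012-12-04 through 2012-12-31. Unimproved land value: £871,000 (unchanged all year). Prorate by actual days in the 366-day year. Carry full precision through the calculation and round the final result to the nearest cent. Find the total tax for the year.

2012-01-01 to 2012-09-09: 253 days at 1.75% → £871,000 × 1.75% × 253/366 = £10,536.4822
2012-09-10 to 2012-12-03: 85 days at 2.15% → £871,000 × 2.15% × 85/366 = £4,349.0505
2012-12-04 to 2012-12-31: 28 days at 3.65% → £871,000 × 3.65% × 28/366 = £2,432.1366
Total = £17,317.6694

£17,317.67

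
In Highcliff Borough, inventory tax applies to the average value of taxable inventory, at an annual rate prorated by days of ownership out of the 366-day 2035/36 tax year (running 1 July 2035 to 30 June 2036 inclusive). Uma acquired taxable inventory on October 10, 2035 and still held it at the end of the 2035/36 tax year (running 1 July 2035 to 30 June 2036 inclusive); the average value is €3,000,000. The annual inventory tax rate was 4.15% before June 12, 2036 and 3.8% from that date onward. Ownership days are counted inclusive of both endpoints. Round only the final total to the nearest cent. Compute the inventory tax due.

€89,598.36

October 10, 2035 – June 11, 2036: 246 days at 4.15% → €3,000,000 × 4.15% × 246/366 = €83,680.3279
June 12 – June 30, 2036: 19 days at 3.8% → €3,000,000 × 3.8% × 19/366 = €5,918.0328
Total = €89,598.3607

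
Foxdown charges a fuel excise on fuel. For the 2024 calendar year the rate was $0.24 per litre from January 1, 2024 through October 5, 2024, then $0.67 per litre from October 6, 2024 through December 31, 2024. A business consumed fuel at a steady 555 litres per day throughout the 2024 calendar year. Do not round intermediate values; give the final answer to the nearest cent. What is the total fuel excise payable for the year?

January 1 – October 5, 2024: 279 days × 555 litres/day = 154,845 litres at $0.24/litre → $37,162.80
October 6 – December 31, 2024: 87 days × 555 litres/day = 48,285 litres at $0.67/litre → $32,350.95

$69,513.75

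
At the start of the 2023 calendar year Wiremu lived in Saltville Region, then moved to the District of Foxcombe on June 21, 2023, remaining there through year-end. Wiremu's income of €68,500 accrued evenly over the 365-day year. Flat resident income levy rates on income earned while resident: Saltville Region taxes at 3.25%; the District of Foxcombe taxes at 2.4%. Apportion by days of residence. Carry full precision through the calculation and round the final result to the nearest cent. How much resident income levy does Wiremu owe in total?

Saltville Region, January 1 – June 20, 2023: 171 days → €68,500 × 3.25% × 171/365 = €1,042.9829
The District of Foxcombe, June 21 – December 31, 2023: 194 days → €68,500 × 2.4% × 194/365 = €873.7973
Total = €1,916.7801

€1,916.78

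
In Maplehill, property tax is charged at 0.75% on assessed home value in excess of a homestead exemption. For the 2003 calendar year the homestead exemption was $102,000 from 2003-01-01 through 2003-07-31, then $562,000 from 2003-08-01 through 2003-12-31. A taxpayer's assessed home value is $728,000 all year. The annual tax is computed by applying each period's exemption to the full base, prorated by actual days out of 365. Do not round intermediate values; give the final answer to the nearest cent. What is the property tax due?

2003-01-01 to 2003-07-31: 212 days, exemption $102,000 → ($728,000 − $102,000) × 0.75% × 212/365 = $2,726.9589
2003-08-01 to 2003-12-31: 153 days, exemption $562,000 → ($728,000 − $562,000) × 0.75% × 153/365 = $521.8767
Total = $3,248.8356

$3,248.84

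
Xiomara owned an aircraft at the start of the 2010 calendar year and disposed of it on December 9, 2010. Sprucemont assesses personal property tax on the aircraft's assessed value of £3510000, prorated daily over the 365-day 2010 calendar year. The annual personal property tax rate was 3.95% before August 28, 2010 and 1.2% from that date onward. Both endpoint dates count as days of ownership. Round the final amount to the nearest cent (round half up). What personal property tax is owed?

£102785.30

January 1 – August 27, 2010: 239 days at 3.95% → £3510000 × 3.95% × 239/365 = £90783.9863
August 28 – December 9, 2010: 104 days at 1.2% → £3510000 × 1.2% × 104/365 = £12001.3151
Total = £102785.3014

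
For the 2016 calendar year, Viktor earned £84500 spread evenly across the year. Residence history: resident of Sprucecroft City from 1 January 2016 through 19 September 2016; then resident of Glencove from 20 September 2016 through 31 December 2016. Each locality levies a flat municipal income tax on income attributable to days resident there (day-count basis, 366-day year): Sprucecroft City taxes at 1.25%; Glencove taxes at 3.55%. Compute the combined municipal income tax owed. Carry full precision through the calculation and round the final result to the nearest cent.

£1603.19

Sprucecroft City, 1 January – 19 September 2016: 263 days → £84500 × 1.25% × 263/366 = £758.9993
Glencove, 20 September – 31 December 2016: 103 days → £84500 × 3.55% × 103/366 = £844.1919
Total = £1603.1913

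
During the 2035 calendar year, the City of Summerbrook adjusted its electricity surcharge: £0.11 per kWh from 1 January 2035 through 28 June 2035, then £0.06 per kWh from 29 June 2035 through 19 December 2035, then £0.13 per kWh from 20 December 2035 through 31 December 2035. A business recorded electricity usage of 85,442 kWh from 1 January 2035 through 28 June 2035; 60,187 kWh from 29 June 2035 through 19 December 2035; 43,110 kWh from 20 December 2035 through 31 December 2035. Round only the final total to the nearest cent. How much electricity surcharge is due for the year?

1 January – 28 June 2035: 85,442 kWh at £0.11/kWh → £9,398.62
29 June – 19 December 2035: 60,187 kWh at £0.06/kWh → £3,611.22
20 December – 31 December 2035: 43,110 kWh at £0.13/kWh → £5,604.30

£18,614.14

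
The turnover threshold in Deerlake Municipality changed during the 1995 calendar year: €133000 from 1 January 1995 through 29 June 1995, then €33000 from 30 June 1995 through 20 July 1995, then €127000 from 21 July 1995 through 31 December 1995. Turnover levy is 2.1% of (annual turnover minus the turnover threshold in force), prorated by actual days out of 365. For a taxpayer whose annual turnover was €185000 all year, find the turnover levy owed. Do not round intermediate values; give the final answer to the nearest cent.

€1269.44

1 January – 29 June 1995: 180 days, exemption €133000 → (€185000 − €133000) × 2.1% × 180/365 = €538.5205
30 June – 20 July 1995: 21 days, exemption €33000 → (€185000 − €33000) × 2.1% × 21/365 = €183.6493
21 July – 31 December 1995: 164 days, exemption €127000 → (€185000 − €127000) × 2.1% × 164/365 = €547.2658
Total = €1269.4356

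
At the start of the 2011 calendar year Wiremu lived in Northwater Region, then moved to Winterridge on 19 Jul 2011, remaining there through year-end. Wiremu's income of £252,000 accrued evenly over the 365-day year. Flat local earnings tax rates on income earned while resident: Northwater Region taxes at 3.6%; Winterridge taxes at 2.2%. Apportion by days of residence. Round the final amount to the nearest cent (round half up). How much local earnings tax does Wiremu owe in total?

£7,467.48

Northwater Region, 1 Jan – 18 Jul 2011: 199 days → £252,000 × 3.6% × 199/365 = £4,946.1041
Winterridge, 19 Jul – 31 Dec 2011: 166 days → £252,000 × 2.2% × 166/365 = £2,521.3808
Total = £7,467.4849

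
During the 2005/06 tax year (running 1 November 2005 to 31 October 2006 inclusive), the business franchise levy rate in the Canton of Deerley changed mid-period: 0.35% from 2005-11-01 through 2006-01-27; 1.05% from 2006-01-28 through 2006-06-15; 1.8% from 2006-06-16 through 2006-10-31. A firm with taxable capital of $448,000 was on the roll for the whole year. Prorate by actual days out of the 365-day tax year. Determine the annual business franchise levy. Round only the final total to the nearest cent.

2005-11-01 to 2006-01-27: 88 days at 0.35% → $448,000 × 0.35% × 88/365 = $378.0384
2006-01-28 to 2006-06-15: 139 days at 1.05% → $448,000 × 1.05% × 139/365 = $1,791.3863
2006-06-16 to 2006-10-31: 138 days at 1.8% → $448,000 × 1.8% × 138/365 = $3,048.8548
Total = $5,218.2795

$5,218.28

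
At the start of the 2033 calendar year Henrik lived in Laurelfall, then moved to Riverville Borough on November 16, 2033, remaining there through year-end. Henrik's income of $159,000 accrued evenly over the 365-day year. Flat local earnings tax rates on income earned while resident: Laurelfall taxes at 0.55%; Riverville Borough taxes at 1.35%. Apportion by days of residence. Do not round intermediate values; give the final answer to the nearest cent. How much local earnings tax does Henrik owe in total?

$1,034.81

Laurelfall, January 1 – November 15, 2033: 319 days → $159,000 × 0.55% × 319/365 = $764.2890
Riverville Borough, November 16 – December 31, 2033: 46 days → $159,000 × 1.35% × 46/365 = $270.5178
Total = $1,034.8068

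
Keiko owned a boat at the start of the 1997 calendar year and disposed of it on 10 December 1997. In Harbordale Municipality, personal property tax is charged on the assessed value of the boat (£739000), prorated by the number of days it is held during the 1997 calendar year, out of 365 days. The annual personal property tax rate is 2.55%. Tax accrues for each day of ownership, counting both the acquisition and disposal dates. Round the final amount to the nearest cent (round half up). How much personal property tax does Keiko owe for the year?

£17760.30

Days held (1 January – 10 December 1997): 344 out of 365
Tax = £739000 × 2.55% × 344/365 = £17760.2959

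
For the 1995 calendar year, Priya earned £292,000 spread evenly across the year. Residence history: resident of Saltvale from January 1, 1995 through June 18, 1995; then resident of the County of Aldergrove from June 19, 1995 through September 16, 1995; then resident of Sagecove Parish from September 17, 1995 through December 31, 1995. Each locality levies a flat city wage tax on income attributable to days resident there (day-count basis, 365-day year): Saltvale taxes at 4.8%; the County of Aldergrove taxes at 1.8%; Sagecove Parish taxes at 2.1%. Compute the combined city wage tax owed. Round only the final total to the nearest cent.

Saltvale, January 1 – June 18, 1995: 169 days → £292,000 × 4.8% × 169/365 = £6,489.6000
The County of Aldergrove, June 19 – September 16, 1995: 90 days → £292,000 × 1.8% × 90/365 = £1,296.0000
Sagecove Parish, September 17 – December 31, 1995: 106 days → £292,000 × 2.1% × 106/365 = £1,780.8000
Total = £9,566.4000

£9,566.40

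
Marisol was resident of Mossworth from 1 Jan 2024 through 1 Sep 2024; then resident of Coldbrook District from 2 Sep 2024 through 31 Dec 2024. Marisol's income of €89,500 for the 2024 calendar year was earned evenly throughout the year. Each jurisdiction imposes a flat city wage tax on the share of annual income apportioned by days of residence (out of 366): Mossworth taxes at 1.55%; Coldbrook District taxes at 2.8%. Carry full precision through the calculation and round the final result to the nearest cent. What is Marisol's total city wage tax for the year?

€1,757.11

Mossworth, 1 Jan – 1 Sep 2024: 245 days → €89,500 × 1.55% × 245/366 = €928.6236
Coldbrook District, 2 Sep – 31 Dec 2024: 121 days → €89,500 × 2.8% × 121/366 = €828.4863
Total = €1,757.1100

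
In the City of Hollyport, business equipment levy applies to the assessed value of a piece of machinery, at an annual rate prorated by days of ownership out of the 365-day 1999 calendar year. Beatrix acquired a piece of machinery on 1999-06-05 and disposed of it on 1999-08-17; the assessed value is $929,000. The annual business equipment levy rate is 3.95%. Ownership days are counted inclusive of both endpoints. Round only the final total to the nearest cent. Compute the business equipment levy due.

Days held (1999-06-05 to 1999-08-17): 74 out of 365
Tax = $929,000 × 3.95% × 74/365 = $7,439.6356

$7,439.64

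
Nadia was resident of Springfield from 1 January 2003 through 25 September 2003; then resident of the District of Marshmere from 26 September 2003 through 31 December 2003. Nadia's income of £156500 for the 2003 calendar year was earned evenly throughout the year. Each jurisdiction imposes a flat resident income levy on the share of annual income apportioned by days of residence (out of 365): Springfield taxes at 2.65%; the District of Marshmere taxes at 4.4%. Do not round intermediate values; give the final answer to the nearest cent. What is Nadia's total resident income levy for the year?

Springfield, 1 January – 25 September 2003: 268 days → £156500 × 2.65% × 268/365 = £3045.1041
The District of Marshmere, 26 September – 31 December 2003: 97 days → £156500 × 4.4% × 97/365 = £1829.9781
Total = £4875.0822

£4875.08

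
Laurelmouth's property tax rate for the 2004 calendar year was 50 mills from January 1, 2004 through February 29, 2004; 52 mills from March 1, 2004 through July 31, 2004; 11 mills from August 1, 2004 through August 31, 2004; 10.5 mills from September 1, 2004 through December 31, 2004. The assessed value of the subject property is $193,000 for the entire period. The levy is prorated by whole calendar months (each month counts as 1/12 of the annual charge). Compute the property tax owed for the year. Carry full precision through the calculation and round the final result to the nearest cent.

January 1 – February 29, 2004: 2 months at 50 mills → $193,000 × 5% × 2/12 = $1,608.3333
March 1 – July 31, 2004: 5 months at 52 mills → $193,000 × 5.2% × 5/12 = $4,181.6667
August 1 – August 31, 2004: 1 month at 11 mills → $193,000 × 1.1% × 1/12 = $176.9167
September 1 – December 31, 2004: 4 months at 10.5 mills → $193,000 × 1.05% × 4/12 = $675.5000
Total = $6,642.4167

$6,642.42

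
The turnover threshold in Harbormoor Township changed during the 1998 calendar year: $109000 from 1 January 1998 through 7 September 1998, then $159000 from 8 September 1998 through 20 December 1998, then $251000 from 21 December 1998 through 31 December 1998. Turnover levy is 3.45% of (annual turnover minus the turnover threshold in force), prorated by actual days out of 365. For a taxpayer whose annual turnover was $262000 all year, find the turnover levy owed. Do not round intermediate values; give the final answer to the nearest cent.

$4639.35

1 January – 7 September 1998: 250 days, exemption $109000 → ($262000 − $109000) × 3.45% × 250/365 = $3615.4110
8 September – 20 December 1998: 104 days, exemption $159000 → ($262000 − $159000) × 3.45% × 104/365 = $1012.5041
21 December – 31 December 1998: 11 days, exemption $251000 → ($262000 − $251000) × 3.45% × 11/365 = $11.4370
Total = $4639.3521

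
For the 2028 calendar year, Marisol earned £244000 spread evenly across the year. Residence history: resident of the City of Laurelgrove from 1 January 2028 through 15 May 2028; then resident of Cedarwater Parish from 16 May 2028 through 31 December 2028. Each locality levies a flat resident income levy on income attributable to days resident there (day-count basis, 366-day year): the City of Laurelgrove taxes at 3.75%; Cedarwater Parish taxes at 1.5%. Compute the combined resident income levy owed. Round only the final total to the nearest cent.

£5700.00

The City of Laurelgrove, 1 January – 15 May 2028: 136 days → £244000 × 3.75% × 136/366 = £3400.0000
Cedarwater Parish, 16 May – 31 December 2028: 230 days → £244000 × 1.5% × 230/366 = £2300.0000
Total = £5700.0000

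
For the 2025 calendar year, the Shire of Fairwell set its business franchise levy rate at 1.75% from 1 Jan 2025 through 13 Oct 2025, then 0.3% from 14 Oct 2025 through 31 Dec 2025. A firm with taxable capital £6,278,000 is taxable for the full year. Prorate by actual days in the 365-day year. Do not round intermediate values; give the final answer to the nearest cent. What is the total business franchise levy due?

£90,162.40

1 Jan – 13 Oct 2025: 286 days at 1.75% → £6,278,000 × 1.75% × 286/365 = £86,086.0000
14 Oct – 31 Dec 2025: 79 days at 0.3% → £6,278,000 × 0.3% × 79/365 = £4,076.4000
Total = £90,162.4000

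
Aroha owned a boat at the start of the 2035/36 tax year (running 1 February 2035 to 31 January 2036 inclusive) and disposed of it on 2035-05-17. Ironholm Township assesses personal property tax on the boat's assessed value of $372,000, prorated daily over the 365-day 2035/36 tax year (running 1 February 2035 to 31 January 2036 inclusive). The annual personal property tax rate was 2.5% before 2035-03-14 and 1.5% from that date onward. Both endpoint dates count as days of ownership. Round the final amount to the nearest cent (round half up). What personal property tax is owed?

$2,038.36

2035-02-01 to 2035-03-13: 41 days at 2.5% → $372,000 × 2.5% × 41/365 = $1,044.6575
2035-03-14 to 2035-05-17: 65 days at 1.5% → $372,000 × 1.5% × 65/365 = $993.6986
Total = $2,038.3562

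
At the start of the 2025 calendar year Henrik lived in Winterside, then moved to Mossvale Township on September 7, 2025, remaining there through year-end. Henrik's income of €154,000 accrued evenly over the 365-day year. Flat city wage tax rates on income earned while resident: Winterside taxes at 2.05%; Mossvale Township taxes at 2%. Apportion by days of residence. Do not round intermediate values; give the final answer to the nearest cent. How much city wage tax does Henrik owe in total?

Winterside, January 1 – September 6, 2025: 249 days → €154,000 × 2.05% × 249/365 = €2,153.6795
Mossvale Township, September 7 – December 31, 2025: 116 days → €154,000 × 2% × 116/365 = €978.8493
Total = €3,132.5288

€3,132.53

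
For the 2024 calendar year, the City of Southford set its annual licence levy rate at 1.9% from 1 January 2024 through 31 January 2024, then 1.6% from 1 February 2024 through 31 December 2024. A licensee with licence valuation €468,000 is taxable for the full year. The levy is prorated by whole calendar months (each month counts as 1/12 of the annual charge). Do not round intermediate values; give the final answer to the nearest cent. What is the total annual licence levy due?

1 January – 31 January 2024: 1 month at 1.9% → €468,000 × 1.9% × 1/12 = €741.0000
1 February – 31 December 2024: 11 months at 1.6% → €468,000 × 1.6% × 11/12 = €6,864.0000
Total = €7,605.0000

€7,605.00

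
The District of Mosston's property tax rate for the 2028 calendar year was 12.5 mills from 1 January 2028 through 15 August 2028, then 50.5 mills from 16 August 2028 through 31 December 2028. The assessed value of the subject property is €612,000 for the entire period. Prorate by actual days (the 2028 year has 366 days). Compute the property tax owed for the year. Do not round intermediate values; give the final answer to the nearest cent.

€16,418.66

1 January – 15 August 2028: 228 days at 12.5 mills → €612,000 × 1.25% × 228/366 = €4,765.5738
16 August – 31 December 2028: 138 days at 50.5 mills → €612,000 × 5.05% × 138/366 = €11,653.0820
Total = €16,418.6557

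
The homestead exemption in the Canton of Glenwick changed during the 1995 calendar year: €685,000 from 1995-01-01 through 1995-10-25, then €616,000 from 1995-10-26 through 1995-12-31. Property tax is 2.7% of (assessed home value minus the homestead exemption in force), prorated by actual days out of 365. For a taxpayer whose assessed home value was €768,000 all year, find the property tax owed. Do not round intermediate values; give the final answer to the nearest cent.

1995-01-01 to 1995-10-25: 298 days, exemption €685,000 → (€768,000 − €685,000) × 2.7% × 298/365 = €1,829.6384
1995-10-26 to 1995-12-31: 67 days, exemption €616,000 → (€768,000 − €616,000) × 2.7% × 67/365 = €753.3370
Total = €2,582.9753

€2,582.98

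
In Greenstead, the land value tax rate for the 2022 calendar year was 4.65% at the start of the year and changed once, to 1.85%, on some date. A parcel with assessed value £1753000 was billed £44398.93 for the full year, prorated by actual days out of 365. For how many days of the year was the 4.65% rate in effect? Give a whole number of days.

89 days

Let d = days at the first rate; then 365 − d days at the second rate.
£1753000 × [4.65%·d + 1.85%·(365−d)] / 365 = £44398.93
Solving gives d = 89, so the new rate took effect on 31 March 2022.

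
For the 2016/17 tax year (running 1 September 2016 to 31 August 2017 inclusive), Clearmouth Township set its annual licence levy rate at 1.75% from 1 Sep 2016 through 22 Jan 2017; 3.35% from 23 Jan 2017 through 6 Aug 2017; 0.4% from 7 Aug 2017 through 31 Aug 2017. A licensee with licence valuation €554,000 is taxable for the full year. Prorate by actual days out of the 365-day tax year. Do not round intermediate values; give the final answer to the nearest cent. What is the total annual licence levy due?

1 Sep 2016 – 22 Jan 2017: 144 days at 1.75% → €554,000 × 1.75% × 144/365 = €3,824.8767
23 Jan – 6 Aug 2017: 196 days at 3.35% → €554,000 × 3.35% × 196/365 = €9,965.9288
7 Aug – 31 Aug 2017: 25 days at 0.4% → €554,000 × 0.4% × 25/365 = €151.7808
Total = €13,942.5863

€13,942.59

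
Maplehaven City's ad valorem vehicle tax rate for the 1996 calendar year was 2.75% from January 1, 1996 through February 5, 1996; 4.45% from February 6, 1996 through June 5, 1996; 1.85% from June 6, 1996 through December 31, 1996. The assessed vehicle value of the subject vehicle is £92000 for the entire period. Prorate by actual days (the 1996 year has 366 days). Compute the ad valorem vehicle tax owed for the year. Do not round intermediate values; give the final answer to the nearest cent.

£2574.24

January 1 – February 5, 1996: 36 days at 2.75% → £92000 × 2.75% × 36/366 = £248.8525
February 6 – June 5, 1996: 121 days at 4.45% → £92000 × 4.45% × 121/366 = £1353.4809
June 6 – December 31, 1996: 209 days at 1.85% → £92000 × 1.85% × 209/366 = £971.9071
Total = £2574.2404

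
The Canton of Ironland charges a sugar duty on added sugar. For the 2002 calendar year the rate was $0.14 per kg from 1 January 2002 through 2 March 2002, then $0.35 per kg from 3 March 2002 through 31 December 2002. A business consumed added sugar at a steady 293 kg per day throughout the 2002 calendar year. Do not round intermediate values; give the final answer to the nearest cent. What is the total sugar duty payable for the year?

$33,677.42

1 January – 2 March 2002: 61 days × 293 kg/day = 17,873 kg at $0.14/kg → $2,502.22
3 March – 31 December 2002: 304 days × 293 kg/day = 89,072 kg at $0.35/kg → $31,175.20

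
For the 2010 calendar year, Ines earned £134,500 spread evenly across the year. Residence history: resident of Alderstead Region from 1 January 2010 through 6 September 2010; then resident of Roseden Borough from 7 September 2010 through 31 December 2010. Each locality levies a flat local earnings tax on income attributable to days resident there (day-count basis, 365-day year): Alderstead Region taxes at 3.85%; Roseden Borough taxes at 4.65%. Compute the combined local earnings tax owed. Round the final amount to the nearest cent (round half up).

£5,520.21

Alderstead Region, 1 January – 6 September 2010: 249 days → £134,500 × 3.85% × 249/365 = £3,532.5596
Roseden Borough, 7 September – 31 December 2010: 116 days → £134,500 × 4.65% × 116/365 = £1,987.6521
Total = £5,520.2116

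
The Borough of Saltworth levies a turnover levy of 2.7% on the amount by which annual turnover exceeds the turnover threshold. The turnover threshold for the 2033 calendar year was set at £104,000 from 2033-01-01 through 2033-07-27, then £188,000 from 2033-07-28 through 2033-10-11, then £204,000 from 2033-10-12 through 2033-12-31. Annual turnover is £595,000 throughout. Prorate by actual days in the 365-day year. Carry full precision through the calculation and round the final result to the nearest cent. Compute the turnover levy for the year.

2033-01-01 to 2033-07-27: 208 days, exemption £104,000 → (£595,000 − £104,000) × 2.7% × 208/365 = £7,554.6740
2033-07-28 to 2033-10-11: 76 days, exemption £188,000 → (£595,000 − £188,000) × 2.7% × 76/365 = £2,288.1205
2033-10-12 to 2033-12-31: 81 days, exemption £204,000 → (£595,000 − £204,000) × 2.7% × 81/365 = £2,342.7863
Total = £12,185.5808

£12,185.58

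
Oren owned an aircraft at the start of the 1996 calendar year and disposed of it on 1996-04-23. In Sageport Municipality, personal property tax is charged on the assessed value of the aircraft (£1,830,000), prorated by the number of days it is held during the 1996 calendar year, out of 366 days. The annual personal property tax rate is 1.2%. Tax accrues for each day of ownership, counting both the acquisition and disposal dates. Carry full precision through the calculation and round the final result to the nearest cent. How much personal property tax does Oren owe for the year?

Days held (1996-01-01 to 1996-04-23): 114 out of 366
Tax = £1,830,000 × 1.2% × 114/366 = £6,840.0000

£6,840.00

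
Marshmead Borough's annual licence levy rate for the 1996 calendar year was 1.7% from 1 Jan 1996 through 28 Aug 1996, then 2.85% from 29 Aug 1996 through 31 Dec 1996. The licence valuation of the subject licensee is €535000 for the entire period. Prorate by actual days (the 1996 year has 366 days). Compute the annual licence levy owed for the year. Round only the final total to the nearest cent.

€11196.26

1 Jan – 28 Aug 1996: 241 days at 1.7% → €535000 × 1.7% × 241/366 = €5988.7842
29 Aug – 31 Dec 1996: 125 days at 2.85% → €535000 × 2.85% × 125/366 = €5207.4795
Total = €11196.2637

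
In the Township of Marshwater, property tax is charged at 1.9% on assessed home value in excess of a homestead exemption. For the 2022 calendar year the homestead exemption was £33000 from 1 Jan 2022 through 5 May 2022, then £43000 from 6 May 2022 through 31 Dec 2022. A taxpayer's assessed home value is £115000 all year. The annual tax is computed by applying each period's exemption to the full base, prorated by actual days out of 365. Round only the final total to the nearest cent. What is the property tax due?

1 Jan – 5 May 2022: 125 days, exemption £33000 → (£115000 − £33000) × 1.9% × 125/365 = £533.5616
6 May – 31 Dec 2022: 240 days, exemption £43000 → (£115000 − £43000) × 1.9% × 240/365 = £899.5068
Total = £1433.0685

£1433.07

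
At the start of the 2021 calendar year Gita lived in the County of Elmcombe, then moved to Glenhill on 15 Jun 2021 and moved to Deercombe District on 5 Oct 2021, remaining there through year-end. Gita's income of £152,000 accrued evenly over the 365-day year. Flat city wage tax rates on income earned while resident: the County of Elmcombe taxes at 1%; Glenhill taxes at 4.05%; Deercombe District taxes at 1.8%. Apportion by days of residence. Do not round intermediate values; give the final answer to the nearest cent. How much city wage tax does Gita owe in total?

The County of Elmcombe, 1 Jan – 14 Jun 2021: 165 days → £152,000 × 1% × 165/365 = £687.1233
Glenhill, 15 Jun – 4 Oct 2021: 112 days → £152,000 × 4.05% × 112/365 = £1,888.9644
Deercombe District, 5 Oct – 31 Dec 2021: 88 days → £152,000 × 1.8% × 88/365 = £659.6384
Total = £3,235.7260

£3,235.73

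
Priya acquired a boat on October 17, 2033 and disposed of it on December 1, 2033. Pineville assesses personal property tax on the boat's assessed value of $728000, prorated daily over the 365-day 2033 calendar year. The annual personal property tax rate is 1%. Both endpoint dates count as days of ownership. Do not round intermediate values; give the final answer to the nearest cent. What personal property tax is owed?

$917.48

Days held (October 17 – December 1, 2033): 46 out of 365
Tax = $728000 × 1% × 46/365 = $917.4795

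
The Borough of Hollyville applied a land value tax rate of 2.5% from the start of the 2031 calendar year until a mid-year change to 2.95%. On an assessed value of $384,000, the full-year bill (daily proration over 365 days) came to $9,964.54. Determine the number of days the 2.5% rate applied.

288 days

Let d = days at the first rate; then 365 − d days at the second rate.
$384,000 × [2.5%·d + 2.95%·(365−d)] / 365 = $9,964.54
Solving gives d = 288, so the new rate took effect on 16 October 2031.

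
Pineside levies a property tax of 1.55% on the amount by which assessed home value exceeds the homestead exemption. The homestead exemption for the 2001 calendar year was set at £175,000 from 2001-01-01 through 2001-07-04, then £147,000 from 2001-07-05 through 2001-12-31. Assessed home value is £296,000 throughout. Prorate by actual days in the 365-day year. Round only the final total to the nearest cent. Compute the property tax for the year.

£2,089.53

2001-01-01 to 2001-07-04: 185 days, exemption £175,000 → (£296,000 − £175,000) × 1.55% × 185/365 = £950.5959
2001-07-05 to 2001-12-31: 180 days, exemption £147,000 → (£296,000 − £147,000) × 1.55% × 180/365 = £1,138.9315
Total = £2,089.5274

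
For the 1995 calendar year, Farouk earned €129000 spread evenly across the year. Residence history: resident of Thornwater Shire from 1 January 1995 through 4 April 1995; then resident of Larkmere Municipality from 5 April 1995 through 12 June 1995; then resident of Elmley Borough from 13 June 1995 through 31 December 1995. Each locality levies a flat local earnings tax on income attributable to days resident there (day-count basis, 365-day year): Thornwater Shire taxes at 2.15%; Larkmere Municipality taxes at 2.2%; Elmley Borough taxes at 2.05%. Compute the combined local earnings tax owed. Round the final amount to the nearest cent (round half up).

€2714.30

Thornwater Shire, 1 January – 4 April 1995: 94 days → €129000 × 2.15% × 94/365 = €714.2712
Larkmere Municipality, 5 April – 12 June 1995: 69 days → €129000 × 2.2% × 69/365 = €536.4986
Elmley Borough, 13 June – 31 December 1995: 202 days → €129000 × 2.05% × 202/365 = €1463.5315
Total = €2714.3014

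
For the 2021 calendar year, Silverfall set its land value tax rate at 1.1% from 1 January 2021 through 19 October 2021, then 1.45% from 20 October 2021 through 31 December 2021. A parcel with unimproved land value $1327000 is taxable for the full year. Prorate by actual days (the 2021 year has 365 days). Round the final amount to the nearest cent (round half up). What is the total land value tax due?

1 January – 19 October 2021: 292 days at 1.1% → $1327000 × 1.1% × 292/365 = $11677.6000
20 October – 31 December 2021: 73 days at 1.45% → $1327000 × 1.45% × 73/365 = $3848.3000
Total = $15525.9000

$15525.90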